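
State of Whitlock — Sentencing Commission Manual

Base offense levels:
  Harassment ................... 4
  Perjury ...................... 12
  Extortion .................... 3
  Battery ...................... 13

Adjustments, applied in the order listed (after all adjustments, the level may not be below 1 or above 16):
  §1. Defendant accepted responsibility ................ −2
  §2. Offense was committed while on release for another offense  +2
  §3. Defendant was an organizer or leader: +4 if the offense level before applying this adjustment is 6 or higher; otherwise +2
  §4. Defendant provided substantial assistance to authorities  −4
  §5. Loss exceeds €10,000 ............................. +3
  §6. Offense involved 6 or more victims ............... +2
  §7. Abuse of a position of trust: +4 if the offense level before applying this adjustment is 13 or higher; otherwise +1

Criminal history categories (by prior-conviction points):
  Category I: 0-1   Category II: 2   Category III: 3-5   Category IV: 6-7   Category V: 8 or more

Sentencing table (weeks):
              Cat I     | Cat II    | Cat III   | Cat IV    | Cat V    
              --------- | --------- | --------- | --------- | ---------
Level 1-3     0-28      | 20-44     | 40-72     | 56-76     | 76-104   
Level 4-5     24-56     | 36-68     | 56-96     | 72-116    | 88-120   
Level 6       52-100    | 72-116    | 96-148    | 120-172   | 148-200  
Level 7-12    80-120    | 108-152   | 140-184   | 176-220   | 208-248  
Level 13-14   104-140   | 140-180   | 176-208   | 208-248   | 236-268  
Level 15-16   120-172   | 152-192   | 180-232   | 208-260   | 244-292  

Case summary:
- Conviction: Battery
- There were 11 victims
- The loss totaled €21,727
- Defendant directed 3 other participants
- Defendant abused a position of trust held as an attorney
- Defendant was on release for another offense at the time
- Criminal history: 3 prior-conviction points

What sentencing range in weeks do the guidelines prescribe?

Base offense level for battery: 13.
§2 applies: 13 + 2 = 15.
§3 applies (level before this adjustment is 15 ≥ 6, so +4): 15 + 4 = 19.
§5 applies: 19 + 3 = 22.
§6 applies: 22 + 2 = 24.
§7 applies (level before this adjustment is 24 ≥ 13, so +4): 24 + 4 = 28.
Level 28 exceeds the maximum of 16; capped at 16.
Final offense level: 16.
Criminal history: 3 prior points → Category III (3-5).
Level 16 falls in the 15-16 band.
Grid: Level 15-16 × Category III = 180-232 weeks.

180-232 weeks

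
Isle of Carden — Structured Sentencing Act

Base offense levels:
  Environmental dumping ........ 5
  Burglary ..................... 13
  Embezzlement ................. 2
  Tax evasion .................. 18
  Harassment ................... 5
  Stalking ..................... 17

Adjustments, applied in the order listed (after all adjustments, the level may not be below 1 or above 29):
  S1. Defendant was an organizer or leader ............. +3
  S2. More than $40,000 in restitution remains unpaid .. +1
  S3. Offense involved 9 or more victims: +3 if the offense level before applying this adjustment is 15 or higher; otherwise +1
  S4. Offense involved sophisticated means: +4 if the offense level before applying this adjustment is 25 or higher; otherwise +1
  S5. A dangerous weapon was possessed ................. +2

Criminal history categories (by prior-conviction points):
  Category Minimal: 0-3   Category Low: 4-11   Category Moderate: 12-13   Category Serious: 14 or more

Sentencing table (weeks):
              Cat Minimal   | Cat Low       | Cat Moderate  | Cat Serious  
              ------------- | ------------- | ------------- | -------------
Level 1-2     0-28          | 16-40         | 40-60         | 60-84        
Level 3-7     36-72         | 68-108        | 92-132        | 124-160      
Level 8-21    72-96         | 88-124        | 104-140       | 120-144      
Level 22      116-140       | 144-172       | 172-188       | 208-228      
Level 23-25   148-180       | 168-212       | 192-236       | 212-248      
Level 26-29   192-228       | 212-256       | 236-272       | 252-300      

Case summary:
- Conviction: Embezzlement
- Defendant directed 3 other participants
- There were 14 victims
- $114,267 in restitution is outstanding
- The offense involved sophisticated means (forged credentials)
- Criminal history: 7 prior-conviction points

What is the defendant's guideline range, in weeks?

Base offense level for embezzlement: 2.
S1 applies: 2 + 3 = 5.
S2 applies: 5 + 1 = 6.
S3 applies (level before this adjustment is 6 < 15, so +1): 6 + 1 = 7.
S4 applies (level before this adjustment is 7 < 25, so +1): 7 + 1 = 8.
S5 does not apply.
Final offense level: 8.
Criminal history: 7 prior points → Category Low (4-11).
Level 8 falls in the 8-21 band.
Grid: Level 8-21 × Category Low = 88-124 weeks.

88-124 weeks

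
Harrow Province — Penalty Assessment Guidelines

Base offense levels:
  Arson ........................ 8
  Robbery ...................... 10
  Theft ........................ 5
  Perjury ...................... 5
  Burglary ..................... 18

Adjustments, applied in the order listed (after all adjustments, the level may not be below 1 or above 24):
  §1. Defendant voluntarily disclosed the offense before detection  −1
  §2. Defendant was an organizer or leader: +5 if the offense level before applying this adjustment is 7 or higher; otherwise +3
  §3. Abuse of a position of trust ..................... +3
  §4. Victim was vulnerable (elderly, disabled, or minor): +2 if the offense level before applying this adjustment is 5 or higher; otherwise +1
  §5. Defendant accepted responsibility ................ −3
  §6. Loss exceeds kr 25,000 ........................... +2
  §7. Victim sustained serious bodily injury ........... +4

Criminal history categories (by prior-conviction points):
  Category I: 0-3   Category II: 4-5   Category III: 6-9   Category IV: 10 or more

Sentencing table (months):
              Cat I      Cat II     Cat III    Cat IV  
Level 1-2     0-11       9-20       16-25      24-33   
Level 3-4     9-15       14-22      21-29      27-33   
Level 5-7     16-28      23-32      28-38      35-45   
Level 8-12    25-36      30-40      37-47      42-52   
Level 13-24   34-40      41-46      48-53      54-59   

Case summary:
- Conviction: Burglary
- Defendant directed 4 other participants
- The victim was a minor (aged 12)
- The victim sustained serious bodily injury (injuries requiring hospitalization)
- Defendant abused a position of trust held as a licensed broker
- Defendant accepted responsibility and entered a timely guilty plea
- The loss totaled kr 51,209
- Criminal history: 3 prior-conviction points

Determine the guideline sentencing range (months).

34-40 months

Base offense level for burglary: 18.
§1 does not apply.
§2 applies (level before this adjustment is 18 ≥ 7, so +5): 18 + 5 = 23.
§3 applies: 23 + 3 = 26.
§4 applies (level before this adjustment is 26 ≥ 5, so +2): 26 + 2 = 28.
§5 applies: 28 − 3 = 25.
§6 applies: 25 + 2 = 27.
§7 applies: 27 + 4 = 31.
Level 31 exceeds the maximum of 24; capped at 24.
Final offense level: 24.
Criminal history: 3 prior points → Category I (0-3).
Level 24 falls in the 13-24 band.
Grid: Level 13-24 × Category I = 34-40 months.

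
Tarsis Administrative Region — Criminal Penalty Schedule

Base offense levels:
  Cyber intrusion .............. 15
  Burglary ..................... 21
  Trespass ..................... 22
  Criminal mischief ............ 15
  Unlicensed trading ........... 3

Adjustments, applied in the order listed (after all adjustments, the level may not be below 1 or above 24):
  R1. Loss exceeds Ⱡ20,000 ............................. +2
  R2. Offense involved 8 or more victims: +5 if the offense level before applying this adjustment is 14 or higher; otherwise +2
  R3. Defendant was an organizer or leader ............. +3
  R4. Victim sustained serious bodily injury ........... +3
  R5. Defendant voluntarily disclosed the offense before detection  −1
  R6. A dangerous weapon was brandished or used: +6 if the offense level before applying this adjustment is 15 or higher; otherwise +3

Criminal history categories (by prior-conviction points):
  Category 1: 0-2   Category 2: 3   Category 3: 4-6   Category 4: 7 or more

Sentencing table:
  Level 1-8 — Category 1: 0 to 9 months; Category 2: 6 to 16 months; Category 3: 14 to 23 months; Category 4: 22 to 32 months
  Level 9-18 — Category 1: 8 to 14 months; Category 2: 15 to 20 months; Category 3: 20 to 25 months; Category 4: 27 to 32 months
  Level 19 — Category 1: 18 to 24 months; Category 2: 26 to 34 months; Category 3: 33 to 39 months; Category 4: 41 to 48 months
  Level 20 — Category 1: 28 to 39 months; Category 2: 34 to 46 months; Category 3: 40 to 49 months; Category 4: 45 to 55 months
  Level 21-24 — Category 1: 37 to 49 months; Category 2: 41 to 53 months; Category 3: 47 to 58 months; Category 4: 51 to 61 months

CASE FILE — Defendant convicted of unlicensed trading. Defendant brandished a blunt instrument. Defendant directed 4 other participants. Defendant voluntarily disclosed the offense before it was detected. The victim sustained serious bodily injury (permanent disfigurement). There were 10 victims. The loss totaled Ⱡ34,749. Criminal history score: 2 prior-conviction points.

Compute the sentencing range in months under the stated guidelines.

8-14 months

Base offense level for unlicensed trading: 3.
R1 applies: 3 + 2 = 5.
R2 applies (level before this adjustment is 5 < 14, so +2): 5 + 2 = 7.
R3 applies: 7 + 3 = 10.
R4 applies: 10 + 3 = 13.
R5 applies: 13 − 1 = 12.
R6 applies (level before this adjustment is 12 < 15, so +3): 12 + 3 = 15.
Final offense level: 15.
Criminal history: 2 prior points → Category 1 (0-2).
Level 15 falls in the 9-18 band.
Grid: Level 9-18 × Category 1 = 8-14 months.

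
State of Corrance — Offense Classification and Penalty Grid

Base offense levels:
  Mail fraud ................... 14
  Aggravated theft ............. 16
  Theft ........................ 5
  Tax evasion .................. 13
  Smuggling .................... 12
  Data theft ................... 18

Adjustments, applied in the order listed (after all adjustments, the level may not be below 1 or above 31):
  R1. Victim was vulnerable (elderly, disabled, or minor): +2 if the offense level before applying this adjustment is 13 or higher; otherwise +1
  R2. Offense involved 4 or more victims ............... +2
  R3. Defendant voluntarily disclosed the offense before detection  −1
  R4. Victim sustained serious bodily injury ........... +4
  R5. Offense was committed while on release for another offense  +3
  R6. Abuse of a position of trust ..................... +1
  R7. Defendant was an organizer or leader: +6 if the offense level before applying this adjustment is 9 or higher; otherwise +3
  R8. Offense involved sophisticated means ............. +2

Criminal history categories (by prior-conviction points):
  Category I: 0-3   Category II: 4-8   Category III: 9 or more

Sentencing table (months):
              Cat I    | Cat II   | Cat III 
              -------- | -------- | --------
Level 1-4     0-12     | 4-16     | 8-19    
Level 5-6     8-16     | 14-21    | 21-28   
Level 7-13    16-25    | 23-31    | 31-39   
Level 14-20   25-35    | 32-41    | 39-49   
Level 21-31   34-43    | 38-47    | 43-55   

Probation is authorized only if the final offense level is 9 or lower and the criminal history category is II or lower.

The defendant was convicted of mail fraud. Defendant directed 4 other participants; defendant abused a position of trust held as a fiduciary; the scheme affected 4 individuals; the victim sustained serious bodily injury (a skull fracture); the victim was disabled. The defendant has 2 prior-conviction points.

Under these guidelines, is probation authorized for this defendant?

Base offense level for mail fraud: 14.
R1 applies (level before this adjustment is 14 ≥ 13, so +2): 14 + 2 = 16.
R2 applies: 16 + 2 = 18.
R3 does not apply.
R4 applies: 18 + 4 = 22.
R5 does not apply.
R6 applies: 22 + 1 = 23.
R7 applies (level before this adjustment is 23 ≥ 9, so +6): 23 + 6 = 29.
Final offense level: 29.
Criminal history: 2 prior points → Category I (0-3).
Level 29 falls in the 21-31 band.
Grid: Level 21-31 × Category I = 34-43 months.
Probation check: level 29 > 9 and category I ≤ II → not eligible.

No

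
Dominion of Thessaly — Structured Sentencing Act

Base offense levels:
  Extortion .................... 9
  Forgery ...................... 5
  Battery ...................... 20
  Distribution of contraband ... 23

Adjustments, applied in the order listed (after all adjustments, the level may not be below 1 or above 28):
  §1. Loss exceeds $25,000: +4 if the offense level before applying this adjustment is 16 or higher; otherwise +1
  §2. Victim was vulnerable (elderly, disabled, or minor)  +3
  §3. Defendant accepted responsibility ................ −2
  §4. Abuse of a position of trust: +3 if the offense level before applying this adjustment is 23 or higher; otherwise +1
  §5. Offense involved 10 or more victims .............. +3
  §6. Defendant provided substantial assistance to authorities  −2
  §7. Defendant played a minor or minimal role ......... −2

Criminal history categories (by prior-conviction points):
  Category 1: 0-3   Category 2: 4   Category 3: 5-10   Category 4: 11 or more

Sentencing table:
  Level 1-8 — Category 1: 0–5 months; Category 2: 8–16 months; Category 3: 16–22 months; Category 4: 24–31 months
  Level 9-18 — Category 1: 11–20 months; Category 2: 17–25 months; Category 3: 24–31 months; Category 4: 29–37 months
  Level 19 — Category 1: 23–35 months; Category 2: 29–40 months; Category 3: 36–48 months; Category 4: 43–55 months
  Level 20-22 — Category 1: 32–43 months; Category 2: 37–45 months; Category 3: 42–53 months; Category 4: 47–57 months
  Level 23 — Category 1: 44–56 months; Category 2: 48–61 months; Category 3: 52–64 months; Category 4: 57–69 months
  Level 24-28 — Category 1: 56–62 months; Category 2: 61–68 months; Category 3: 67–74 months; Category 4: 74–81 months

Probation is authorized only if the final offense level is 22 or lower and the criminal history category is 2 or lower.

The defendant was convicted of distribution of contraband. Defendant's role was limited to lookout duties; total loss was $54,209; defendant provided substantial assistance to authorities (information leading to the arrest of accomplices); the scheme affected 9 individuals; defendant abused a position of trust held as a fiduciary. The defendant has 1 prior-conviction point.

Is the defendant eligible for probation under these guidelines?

No

Base offense level for distribution of contraband: 23.
§1 applies (level before this adjustment is 23 ≥ 16, so +4): 23 + 4 = 27.
§2 does not apply.
§3 does not apply.
§4 applies (level before this adjustment is 27 ≥ 23, so +3): 27 + 3 = 30.
§6 applies: 30 − 2 = 28.
§7 applies: 28 − 2 = 26.
Final offense level: 26.
Criminal history: 1 prior point → Category 1 (0-3).
Level 26 falls in the 24-28 band.
Grid: Level 24-28 × Category 1 = 56-62 months.
Probation check: level 26 > 22 and category 1 ≤ 2 → not eligible.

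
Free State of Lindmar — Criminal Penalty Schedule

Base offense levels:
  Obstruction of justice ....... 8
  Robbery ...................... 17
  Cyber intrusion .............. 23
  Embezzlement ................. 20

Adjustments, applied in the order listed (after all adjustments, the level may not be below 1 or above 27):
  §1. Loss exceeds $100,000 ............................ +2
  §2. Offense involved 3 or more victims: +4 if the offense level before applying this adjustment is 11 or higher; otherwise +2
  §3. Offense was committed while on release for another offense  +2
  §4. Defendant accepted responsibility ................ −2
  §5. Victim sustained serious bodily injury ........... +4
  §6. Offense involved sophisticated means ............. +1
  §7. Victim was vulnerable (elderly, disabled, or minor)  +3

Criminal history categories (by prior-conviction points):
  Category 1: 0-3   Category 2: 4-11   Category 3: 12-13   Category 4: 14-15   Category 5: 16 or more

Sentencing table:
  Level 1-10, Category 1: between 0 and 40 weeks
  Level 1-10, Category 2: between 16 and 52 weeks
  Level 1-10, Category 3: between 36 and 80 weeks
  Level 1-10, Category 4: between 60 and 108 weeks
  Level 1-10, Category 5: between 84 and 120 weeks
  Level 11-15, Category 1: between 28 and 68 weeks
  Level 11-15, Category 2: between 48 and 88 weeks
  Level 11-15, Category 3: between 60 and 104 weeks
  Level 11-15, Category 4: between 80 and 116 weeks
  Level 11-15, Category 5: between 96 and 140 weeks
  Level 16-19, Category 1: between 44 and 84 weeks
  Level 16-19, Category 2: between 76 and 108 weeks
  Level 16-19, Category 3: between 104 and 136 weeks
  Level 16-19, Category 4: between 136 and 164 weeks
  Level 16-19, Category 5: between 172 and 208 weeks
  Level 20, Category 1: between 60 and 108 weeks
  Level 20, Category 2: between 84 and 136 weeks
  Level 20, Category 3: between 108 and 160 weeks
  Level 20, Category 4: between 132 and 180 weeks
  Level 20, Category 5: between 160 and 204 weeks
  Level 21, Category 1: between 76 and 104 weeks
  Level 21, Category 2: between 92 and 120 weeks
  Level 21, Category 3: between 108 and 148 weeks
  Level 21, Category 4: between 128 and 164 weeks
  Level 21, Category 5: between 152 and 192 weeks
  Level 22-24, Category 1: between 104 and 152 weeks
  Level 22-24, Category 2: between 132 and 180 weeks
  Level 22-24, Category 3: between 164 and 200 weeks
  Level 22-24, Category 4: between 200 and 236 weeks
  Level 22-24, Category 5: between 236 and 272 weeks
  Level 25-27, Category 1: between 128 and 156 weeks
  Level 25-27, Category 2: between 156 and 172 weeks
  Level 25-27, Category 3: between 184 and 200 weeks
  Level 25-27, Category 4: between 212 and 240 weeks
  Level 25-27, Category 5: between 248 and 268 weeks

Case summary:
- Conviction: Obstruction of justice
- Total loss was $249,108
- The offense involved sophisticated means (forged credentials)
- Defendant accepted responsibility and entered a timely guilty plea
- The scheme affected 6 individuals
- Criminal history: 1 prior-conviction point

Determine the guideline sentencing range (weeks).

28-68 weeks

Base offense level for obstruction of justice: 8.
§1 applies: 8 + 2 = 10.
§2 applies (level before this adjustment is 10 < 11, so +2): 10 + 2 = 12.
§4 applies: 12 − 2 = 10.
§6 applies: 10 + 1 = 11.
§7 does not apply.
Final offense level: 11.
Criminal history: 1 prior point → Category 1 (0-3).
Level 11 falls in the 11-15 band.
Grid: Level 11-15 × Category 1 = 28-68 weeks.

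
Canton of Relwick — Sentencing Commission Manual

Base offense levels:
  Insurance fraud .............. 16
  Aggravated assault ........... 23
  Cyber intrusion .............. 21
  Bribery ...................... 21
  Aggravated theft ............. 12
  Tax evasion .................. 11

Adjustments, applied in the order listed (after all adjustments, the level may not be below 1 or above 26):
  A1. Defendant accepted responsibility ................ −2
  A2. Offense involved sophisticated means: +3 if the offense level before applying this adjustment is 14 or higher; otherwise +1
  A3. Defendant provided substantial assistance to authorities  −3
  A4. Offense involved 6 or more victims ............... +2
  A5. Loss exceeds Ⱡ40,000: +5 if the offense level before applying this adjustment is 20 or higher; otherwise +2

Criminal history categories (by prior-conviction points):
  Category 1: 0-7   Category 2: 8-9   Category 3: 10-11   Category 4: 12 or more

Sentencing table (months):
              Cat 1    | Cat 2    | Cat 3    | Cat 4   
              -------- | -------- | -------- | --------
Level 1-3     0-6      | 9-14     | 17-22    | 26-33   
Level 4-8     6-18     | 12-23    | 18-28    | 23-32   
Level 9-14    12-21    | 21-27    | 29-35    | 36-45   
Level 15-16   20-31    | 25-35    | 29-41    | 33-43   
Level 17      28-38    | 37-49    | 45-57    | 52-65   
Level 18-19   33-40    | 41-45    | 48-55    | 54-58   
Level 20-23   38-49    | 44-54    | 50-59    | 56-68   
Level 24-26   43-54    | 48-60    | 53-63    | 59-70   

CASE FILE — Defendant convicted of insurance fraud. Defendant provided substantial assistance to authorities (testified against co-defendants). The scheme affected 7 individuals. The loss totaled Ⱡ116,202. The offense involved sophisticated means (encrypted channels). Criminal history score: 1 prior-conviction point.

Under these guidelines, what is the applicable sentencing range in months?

Base offense level for insurance fraud: 16.
A1 does not apply.
A2 applies (level before this adjustment is 16 ≥ 14, so +3): 16 + 3 = 19.
A3 applies: 19 − 3 = 16.
A4 applies: 16 + 2 = 18.
A5 applies (level before this adjustment is 18 < 20, so +2): 18 + 2 = 20.
Final offense level: 20.
Criminal history: 1 prior point → Category 1 (0-7).
Level 20 falls in the 20-23 band.
Grid: Level 20-23 × Category 1 = 38-49 months.

38-49 months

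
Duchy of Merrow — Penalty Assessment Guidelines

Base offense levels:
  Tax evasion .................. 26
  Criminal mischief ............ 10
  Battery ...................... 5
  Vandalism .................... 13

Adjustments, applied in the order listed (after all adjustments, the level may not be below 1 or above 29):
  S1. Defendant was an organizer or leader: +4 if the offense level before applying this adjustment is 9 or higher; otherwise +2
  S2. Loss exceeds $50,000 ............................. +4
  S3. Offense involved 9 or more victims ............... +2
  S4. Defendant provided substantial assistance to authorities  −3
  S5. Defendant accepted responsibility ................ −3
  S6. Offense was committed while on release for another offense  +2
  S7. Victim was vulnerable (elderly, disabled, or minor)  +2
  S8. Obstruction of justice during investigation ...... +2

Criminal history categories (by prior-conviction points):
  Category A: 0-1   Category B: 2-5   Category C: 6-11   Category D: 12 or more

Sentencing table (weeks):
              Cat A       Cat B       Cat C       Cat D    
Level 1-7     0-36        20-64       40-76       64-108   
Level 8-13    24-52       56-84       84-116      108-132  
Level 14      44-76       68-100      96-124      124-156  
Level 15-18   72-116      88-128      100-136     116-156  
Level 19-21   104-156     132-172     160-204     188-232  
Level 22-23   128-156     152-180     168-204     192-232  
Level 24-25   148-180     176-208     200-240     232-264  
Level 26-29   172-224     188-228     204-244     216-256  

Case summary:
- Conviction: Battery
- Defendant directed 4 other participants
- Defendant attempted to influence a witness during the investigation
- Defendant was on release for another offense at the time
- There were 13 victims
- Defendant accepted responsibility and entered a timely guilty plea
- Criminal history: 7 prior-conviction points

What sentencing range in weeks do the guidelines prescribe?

Base offense level for battery: 5.
S1 applies (level before this adjustment is 5 < 9, so +2): 5 + 2 = 7.
S2 does not apply.
S3 applies: 7 + 2 = 9.
S4 does not apply.
S5 applies: 9 − 3 = 6.
S6 applies: 6 + 2 = 8.
S8 applies: 8 + 2 = 10.
Final offense level: 10.
Criminal history: 7 prior points → Category C (6-11).
Level 10 falls in the 8-13 band.
Grid: Level 8-13 × Category C = 84-116 weeks.

84-116 weeks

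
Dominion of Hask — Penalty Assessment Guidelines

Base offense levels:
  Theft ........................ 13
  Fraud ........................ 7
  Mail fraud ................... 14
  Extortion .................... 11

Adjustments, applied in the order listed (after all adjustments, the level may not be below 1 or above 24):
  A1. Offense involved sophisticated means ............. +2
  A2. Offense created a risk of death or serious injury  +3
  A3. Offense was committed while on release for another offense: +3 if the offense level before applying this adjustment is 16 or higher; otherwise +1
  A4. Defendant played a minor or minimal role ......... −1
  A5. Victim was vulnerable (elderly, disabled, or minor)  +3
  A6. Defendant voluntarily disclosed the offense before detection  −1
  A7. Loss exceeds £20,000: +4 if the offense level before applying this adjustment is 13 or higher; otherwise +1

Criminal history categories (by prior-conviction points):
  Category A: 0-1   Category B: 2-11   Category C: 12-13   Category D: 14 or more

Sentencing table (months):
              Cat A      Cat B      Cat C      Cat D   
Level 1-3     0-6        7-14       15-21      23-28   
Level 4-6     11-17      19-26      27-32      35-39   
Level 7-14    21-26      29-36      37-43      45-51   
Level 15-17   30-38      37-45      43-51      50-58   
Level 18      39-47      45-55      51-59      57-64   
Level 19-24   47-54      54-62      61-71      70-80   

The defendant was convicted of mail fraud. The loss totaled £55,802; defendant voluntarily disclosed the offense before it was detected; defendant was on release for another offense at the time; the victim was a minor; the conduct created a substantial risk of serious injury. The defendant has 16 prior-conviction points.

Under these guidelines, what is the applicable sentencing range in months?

70-80 months

Base offense level for mail fraud: 14.
A1 does not apply.
A2 applies: 14 + 3 = 17.
A3 applies (level before this adjustment is 17 ≥ 16, so +3): 17 + 3 = 20.
A4 does not apply.
A5 applies: 20 + 3 = 23.
A6 applies: 23 − 1 = 22.
A7 applies (level before this adjustment is 22 ≥ 13, so +4): 22 + 4 = 26.
Level 26 exceeds the maximum of 24; capped at 24.
Final offense level: 24.
Criminal history: 16 prior points → Category D (14+).
Level 24 falls in the 19-24 band.
Grid: Level 19-24 × Category D = 70-80 months.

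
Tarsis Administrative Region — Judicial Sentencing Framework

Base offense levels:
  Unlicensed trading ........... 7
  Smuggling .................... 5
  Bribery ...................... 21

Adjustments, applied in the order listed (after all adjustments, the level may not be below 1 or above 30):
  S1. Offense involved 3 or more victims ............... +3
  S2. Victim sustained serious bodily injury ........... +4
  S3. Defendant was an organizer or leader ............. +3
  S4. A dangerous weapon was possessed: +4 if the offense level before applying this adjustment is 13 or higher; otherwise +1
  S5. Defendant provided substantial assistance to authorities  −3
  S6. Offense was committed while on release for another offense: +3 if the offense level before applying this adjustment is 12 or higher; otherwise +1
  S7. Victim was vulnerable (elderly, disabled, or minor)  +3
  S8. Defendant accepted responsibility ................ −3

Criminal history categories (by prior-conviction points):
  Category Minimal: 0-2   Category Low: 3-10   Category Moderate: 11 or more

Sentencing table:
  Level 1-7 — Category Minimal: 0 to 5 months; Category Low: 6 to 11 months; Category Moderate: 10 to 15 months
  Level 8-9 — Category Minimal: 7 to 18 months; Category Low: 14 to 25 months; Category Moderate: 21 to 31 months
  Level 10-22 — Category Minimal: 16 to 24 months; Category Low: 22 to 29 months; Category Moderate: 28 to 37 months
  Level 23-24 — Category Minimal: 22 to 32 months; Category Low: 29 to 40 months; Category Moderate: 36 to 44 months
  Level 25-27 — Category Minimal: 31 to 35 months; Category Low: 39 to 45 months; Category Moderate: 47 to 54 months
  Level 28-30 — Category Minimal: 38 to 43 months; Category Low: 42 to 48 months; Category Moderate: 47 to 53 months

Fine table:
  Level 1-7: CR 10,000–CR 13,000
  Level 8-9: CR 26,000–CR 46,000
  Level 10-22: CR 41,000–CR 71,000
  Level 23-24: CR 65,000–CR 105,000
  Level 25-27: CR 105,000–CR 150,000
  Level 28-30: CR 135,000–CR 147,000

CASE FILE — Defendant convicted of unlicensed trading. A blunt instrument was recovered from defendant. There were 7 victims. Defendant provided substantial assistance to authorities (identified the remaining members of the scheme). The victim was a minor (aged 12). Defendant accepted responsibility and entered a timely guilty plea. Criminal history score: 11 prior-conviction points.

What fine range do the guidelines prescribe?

Base offense level for unlicensed trading: 7.
S1 applies: 7 + 3 = 10.
S4 applies (level before this adjustment is 10 < 13, so +1): 10 + 1 = 11.
S5 applies: 11 − 3 = 8.
S6 does not apply.
S7 applies: 8 + 3 = 11.
S8 applies: 11 − 3 = 8.
Final offense level: 8.
Level 8 falls in the 8-9 band.
Fine table: Level 8-9 → CR 26,000–CR 46,000.

CR 26,000–CR 46,000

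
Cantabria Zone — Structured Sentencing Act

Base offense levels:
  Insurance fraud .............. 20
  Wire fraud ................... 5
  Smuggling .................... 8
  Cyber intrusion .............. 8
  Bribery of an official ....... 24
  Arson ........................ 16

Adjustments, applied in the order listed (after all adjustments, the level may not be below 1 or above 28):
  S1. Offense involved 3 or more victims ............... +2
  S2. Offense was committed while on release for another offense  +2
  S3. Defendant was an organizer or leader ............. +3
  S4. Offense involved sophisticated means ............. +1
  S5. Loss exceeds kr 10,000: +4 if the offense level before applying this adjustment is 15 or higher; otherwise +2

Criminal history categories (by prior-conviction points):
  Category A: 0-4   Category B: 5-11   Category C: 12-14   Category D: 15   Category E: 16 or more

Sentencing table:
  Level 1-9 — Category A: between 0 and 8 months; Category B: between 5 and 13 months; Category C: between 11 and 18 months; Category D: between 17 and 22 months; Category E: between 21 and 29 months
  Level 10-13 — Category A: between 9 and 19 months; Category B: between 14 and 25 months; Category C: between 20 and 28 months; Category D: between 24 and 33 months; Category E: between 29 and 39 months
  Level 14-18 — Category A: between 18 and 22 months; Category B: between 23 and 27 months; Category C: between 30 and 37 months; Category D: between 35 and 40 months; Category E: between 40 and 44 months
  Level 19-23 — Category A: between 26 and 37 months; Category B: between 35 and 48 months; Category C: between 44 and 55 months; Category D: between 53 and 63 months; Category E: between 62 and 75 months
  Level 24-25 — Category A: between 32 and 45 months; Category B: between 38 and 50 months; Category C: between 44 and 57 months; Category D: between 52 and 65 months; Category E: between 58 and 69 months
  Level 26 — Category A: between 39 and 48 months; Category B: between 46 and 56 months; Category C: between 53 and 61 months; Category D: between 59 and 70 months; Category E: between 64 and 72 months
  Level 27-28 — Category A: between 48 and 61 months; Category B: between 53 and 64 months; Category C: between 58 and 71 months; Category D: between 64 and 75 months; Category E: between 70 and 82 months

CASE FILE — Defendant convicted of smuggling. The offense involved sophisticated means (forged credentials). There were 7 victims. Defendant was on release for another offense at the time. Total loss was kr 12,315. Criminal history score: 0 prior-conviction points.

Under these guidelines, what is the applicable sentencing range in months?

18-22 months

Base offense level for smuggling: 8.
S1 applies: 8 + 2 = 10.
S2 applies: 10 + 2 = 12.
S4 applies: 12 + 1 = 13.
S5 applies (level before this adjustment is 13 < 15, so +2): 13 + 2 = 15.
Final offense level: 15.
Criminal history: 0 prior points → Category A (0-4).
Level 15 falls in the 14-18 band.
Grid: Level 14-18 × Category A = 18-22 months.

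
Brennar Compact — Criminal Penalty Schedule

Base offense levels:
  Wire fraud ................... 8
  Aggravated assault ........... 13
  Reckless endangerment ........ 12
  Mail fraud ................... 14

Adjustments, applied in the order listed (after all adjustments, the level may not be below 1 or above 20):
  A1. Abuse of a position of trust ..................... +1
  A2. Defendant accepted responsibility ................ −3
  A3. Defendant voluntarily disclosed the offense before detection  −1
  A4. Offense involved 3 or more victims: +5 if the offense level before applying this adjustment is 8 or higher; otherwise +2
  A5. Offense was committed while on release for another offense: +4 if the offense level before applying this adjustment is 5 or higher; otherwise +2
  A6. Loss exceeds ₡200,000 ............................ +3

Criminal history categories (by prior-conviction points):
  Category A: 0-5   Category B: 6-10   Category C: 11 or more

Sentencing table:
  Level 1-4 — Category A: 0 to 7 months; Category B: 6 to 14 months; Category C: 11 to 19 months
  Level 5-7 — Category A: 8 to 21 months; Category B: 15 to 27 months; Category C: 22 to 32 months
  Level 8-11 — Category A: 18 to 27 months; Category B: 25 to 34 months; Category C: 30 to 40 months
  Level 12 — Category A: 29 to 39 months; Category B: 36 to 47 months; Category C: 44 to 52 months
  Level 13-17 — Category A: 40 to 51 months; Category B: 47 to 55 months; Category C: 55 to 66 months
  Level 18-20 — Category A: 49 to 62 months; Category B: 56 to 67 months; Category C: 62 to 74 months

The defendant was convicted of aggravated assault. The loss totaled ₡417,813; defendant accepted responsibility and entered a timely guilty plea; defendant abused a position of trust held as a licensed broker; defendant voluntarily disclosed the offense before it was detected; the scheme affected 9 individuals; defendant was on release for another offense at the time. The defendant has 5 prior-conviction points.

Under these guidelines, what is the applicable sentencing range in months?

Base offense level for aggravated assault: 13.
A1 applies: 13 + 1 = 14.
A2 applies: 14 − 3 = 11.
A3 applies: 11 − 1 = 10.
A4 applies (level before this adjustment is 10 ≥ 8, so +5): 10 + 5 = 15.
A5 applies (level before this adjustment is 15 ≥ 5, so +4): 15 + 4 = 19.
A6 applies: 19 + 3 = 22.
Level 22 exceeds the maximum of 20; capped at 20.
Final offense level: 20.
Criminal history: 5 prior points → Category A (0-5).
Level 20 falls in the 18-20 band.
Grid: Level 18-20 × Category A = 49-62 months.

49-62 months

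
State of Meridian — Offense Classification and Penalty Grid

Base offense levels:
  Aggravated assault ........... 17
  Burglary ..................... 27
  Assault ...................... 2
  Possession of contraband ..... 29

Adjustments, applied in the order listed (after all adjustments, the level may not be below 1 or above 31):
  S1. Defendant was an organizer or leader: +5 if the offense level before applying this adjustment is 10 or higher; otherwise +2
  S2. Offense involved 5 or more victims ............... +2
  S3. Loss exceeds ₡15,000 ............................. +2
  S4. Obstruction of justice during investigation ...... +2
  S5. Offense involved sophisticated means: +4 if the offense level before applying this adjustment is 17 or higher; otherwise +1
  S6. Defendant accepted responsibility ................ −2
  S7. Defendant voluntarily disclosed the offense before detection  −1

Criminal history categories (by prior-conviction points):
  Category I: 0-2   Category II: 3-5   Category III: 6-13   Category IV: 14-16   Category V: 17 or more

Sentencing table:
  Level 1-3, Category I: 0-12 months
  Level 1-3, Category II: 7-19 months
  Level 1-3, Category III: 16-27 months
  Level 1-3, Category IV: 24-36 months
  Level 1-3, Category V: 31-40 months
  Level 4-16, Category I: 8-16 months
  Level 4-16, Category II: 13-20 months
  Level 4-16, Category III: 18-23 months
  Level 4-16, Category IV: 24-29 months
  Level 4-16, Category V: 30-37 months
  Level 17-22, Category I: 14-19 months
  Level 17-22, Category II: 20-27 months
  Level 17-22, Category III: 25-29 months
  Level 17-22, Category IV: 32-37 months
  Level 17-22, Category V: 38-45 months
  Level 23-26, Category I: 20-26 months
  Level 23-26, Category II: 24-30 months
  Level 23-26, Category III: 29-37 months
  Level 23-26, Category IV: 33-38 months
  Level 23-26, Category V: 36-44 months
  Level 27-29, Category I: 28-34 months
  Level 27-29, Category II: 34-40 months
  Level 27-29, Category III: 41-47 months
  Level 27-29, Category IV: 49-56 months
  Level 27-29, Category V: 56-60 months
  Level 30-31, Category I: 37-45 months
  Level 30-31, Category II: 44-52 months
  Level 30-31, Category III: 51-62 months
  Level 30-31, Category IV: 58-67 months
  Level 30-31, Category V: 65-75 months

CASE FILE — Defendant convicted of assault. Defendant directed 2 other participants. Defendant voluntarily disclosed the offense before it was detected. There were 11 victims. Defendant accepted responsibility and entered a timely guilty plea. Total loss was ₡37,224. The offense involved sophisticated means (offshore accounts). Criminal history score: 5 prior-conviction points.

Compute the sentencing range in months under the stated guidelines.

Base offense level for assault: 2.
S1 applies (level before this adjustment is 2 < 10, so +2): 2 + 2 = 4.
S2 applies: 4 + 2 = 6.
S3 applies: 6 + 2 = 8.
S4 does not apply.
S5 applies (level before this adjustment is 8 < 17, so +1): 8 + 1 = 9.
S6 applies: 9 − 2 = 7.
S7 applies: 7 − 1 = 6.
Final offense level: 6.
Criminal history: 5 prior points → Category II (3-5).
Level 6 falls in the 4-16 band.
Grid: Level 4-16 × Category II = 13-20 months.

13-20 months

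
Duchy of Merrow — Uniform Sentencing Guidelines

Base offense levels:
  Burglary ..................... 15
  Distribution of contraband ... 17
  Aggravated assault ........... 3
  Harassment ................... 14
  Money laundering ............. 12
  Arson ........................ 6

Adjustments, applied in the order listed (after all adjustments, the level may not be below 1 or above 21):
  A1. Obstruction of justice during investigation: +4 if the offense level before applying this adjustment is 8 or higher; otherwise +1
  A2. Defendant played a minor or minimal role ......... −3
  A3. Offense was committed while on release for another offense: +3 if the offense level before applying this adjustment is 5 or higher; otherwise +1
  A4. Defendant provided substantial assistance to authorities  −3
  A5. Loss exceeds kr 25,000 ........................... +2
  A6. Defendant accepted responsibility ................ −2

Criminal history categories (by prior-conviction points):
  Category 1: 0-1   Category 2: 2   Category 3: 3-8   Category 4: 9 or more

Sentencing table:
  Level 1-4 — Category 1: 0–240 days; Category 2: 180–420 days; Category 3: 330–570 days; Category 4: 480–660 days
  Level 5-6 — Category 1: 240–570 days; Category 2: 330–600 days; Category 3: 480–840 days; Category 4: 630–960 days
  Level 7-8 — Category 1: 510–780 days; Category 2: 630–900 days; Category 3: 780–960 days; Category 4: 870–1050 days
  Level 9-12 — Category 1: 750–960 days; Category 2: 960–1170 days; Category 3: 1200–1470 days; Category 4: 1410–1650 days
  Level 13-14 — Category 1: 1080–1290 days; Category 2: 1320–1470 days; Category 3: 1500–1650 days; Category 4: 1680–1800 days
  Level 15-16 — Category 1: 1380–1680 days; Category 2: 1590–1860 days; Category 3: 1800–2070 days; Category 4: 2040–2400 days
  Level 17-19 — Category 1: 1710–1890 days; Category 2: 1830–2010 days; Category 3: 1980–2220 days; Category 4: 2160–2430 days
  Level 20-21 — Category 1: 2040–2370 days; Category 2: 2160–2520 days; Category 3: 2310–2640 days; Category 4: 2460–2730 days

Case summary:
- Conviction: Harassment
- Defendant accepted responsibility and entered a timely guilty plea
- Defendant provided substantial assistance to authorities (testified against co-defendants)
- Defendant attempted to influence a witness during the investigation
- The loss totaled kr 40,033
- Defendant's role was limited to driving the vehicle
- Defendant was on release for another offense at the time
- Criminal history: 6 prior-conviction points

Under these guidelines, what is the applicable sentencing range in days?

1800-2070 days

Base offense level for harassment: 14.
A1 applies (level before this adjustment is 14 ≥ 8, so +4): 14 + 4 = 18.
A2 applies: 18 − 3 = 15.
A3 applies (level before this adjustment is 15 ≥ 5, so +3): 15 + 3 = 18.
A4 applies: 18 − 3 = 15.
A5 applies: 15 + 2 = 17.
A6 applies: 17 − 2 = 15.
Final offense level: 15.
Criminal history: 6 prior points → Category 3 (3-8).
Level 15 falls in the 15-16 band.
Grid: Level 15-16 × Category 3 = 1800-2070 days.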